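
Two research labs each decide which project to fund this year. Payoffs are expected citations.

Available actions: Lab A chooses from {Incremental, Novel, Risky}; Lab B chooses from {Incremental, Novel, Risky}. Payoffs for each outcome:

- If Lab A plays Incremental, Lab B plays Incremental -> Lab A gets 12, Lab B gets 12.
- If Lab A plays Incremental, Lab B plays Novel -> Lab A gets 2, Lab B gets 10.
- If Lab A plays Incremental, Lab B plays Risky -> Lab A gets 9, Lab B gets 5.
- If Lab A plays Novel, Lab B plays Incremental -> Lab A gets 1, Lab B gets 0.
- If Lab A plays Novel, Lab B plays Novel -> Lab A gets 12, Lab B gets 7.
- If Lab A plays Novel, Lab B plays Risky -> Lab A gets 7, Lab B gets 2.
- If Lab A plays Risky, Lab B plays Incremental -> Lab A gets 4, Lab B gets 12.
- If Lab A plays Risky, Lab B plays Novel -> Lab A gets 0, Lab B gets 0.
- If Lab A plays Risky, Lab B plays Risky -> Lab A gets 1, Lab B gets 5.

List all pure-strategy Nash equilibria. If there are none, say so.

(Incremental, Incremental); (Novel, Novel)

Lab A against Incremental: payoffs 12, 1, 4 → best response Incremental.
Lab A against Novel: payoffs 2, 12, 0 → best response Novel.
Lab A against Risky: payoffs 9, 7, 1 → best response Incremental.
Lab B against Incremental: payoffs 12, 10, 5 → best response Incremental.
Lab B against Novel: payoffs 0, 7, 2 → best response Novel.
Lab B against Risky: payoffs 12, 0, 5 → best response Incremental.
Mutual best responses: (Incremental, Incremental); (Novel, Novel).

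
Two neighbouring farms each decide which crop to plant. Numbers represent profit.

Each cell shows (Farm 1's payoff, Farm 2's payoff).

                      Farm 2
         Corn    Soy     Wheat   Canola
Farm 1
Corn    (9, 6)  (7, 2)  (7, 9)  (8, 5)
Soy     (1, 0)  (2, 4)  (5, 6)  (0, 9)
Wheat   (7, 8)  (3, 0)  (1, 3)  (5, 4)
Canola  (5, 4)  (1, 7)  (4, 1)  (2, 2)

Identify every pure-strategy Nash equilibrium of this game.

Pure NE: (Corn, Wheat)

(Corn, Corn): Farm 2 can switch to Wheat (6 → 9). Not NE.
(Corn, Soy): Farm 2 can switch to Corn (2 → 6). Not NE.
(Corn, Wheat): Farm 1 gets 7, best alternative 5; Farm 2 gets 9, best alternative 6. No profitable deviation — NE.
(Corn, Canola): Farm 2 can switch to Corn (5 → 6). Not NE.
(Soy, Corn): Farm 1 can switch to Corn (1 → 9). Not NE.
(Soy, Soy): Farm 1 can switch to Corn (2 → 7). Not NE.
(Soy, Wheat): Farm 1 can switch to Corn (5 → 7). Not NE.
(Soy, Canola): Farm 1 can switch to Corn (0 → 8). Not NE.
(Wheat, Corn): Farm 1 can switch to Corn (7 → 9). Not NE.
(Wheat, Soy): Farm 1 can switch to Corn (3 → 7). Not NE.
(Wheat, Wheat): Farm 1 can switch to Corn (1 → 7). Not NE.
(Wheat, Canola): Farm 1 can switch to Corn (5 → 8). Not NE.
(Canola, Corn): Farm 1 can switch to Corn (5 → 9). Not NE.
(The remaining 3 profiles each have a profitable deviation by the same check.)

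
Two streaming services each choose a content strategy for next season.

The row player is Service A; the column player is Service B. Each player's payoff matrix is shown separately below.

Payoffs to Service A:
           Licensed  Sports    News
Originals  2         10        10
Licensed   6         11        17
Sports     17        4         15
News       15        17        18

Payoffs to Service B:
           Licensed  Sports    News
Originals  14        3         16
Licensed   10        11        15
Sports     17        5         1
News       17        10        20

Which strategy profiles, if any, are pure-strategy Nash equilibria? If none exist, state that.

(Originals, Licensed): Service A can switch to Licensed (2 → 6). Not NE.
(Originals, Sports): Service A can switch to Licensed (10 → 11). Not NE.
(Originals, News): Service A can switch to Licensed (10 → 17). Not NE.
(Licensed, Licensed): Service A can switch to Sports (6 → 17). Not NE.
(Licensed, Sports): Service A can switch to News (11 → 17). Not NE.
(Licensed, News): Service A can switch to News (17 → 18). Not NE.
(Sports, Licensed): Service A gets 17, best alternative 15; Service B gets 17, best alternative 5. No profitable deviation — NE.
(Sports, Sports): Service A can switch to Originals (4 → 10). Not NE.
(Sports, News): Service A can switch to Licensed (15 → 17). Not NE.
(News, Licensed): Service A can switch to Sports (15 → 17). Not NE.
(News, Sports): Service B can switch to Licensed (10 → 17). Not NE.
(News, News): Service A gets 18, best alternative 17; Service B gets 20, best alternative 17. No profitable deviation — NE.

Pure-strategy Nash equilibria: (Sports, Licensed), (News, News)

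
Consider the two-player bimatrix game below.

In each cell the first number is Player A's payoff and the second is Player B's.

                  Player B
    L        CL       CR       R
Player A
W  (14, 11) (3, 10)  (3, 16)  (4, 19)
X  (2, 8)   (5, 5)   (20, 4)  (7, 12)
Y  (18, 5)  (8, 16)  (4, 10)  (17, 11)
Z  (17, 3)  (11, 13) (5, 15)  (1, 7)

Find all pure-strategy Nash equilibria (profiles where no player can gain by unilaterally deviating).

none

Mark each player's best response to every combination of opponents' strategies; a profile where every player is best-responding is a pure Nash equilibrium.
Player A against L: payoffs 14, 2, 18, 17 → best response Y.
Player A against CL: payoffs 3, 5, 8, 11 → best response Z.
Player A against CR: payoffs 3, 20, 4, 5 → best response X.
Player A against R: payoffs 4, 7, 17, 1 → best response Y.
Player B against W: payoffs 11, 10, 16, 19 → best response R.
Player B against X: payoffs 8, 5, 4, 12 → best response R.
Player B against Y: payoffs 5, 16, 10, 11 → best response CL.
Player B against Z: payoffs 3, 13, 15, 7 → best response CR.
No profile is a mutual best response for all players.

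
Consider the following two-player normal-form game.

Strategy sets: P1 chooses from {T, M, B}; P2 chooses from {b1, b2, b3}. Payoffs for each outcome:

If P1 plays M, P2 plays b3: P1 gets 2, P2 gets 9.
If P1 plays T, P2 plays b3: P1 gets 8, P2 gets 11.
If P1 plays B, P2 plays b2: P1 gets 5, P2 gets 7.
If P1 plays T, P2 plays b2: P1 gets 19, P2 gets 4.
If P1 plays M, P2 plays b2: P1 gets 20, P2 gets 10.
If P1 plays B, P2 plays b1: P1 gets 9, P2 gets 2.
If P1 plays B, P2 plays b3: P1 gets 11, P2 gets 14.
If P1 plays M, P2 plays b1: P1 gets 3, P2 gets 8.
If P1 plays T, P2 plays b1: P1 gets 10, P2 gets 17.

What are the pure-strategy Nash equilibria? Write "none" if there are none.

The pure Nash equilibria are (T, b1) and (M, b2) and (B, b3).

(T, b1): P1 gets 10, best alternative 9; P2 gets 17, best alternative 11. No profitable deviation — NE.
(T, b2): P1 can switch to M (19 → 20). Not NE.
(T, b3): P1 can switch to B (8 → 11). Not NE.
(M, b1): P1 can switch to T (3 → 10). Not NE.
(M, b2): P1 gets 20, best alternative 19; P2 gets 10, best alternative 9. No profitable deviation — NE.
(M, b3): P1 can switch to T (2 → 8). Not NE.
(B, b1): P1 can switch to T (9 → 10). Not NE.
(B, b2): P1 can switch to T (5 → 19). Not NE.
(B, b3): P1 gets 11, best alternative 8; P2 gets 14, best alternative 7. No profitable deviation — NE.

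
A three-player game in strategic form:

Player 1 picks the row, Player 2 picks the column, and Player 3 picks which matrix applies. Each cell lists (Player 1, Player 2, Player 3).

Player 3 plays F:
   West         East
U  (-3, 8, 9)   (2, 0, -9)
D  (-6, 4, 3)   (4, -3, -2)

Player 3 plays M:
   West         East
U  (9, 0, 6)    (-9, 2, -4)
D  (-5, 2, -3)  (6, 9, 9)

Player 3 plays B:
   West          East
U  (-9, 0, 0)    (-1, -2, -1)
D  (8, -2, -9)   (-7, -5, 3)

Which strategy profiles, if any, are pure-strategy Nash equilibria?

For each strategy profile, look for a profitable unilateral deviation.
(U, West, F): Player 1 gets -3, best alternative -6; Player 2 gets 8, best alternative 0; Player 3 gets 9, best alternative 6. No profitable deviation — NE.
(U, West, M): Player 2 can switch to East (0 → 2). Not NE.
(U, West, B): Player 1 can switch to D (-9 → 8). Not NE.
(U, East, F): Player 1 can switch to D (2 → 4). Not NE.
(U, East, M): Player 1 can switch to D (-9 → 6). Not NE.
(U, East, B): Player 2 can switch to West (-2 → 0). Not NE.
(D, West, F): Player 1 can switch to U (-6 → -3). Not NE.
(D, East, M): Player 1 gets 6, best alternative -9; Player 2 gets 9, best alternative 2; Player 3 gets 9, best alternative 3. No profitable deviation — NE.
(The remaining 4 profiles each have a profitable deviation by the same check.)

The pure Nash equilibria are (U, West, F) and (D, East, M).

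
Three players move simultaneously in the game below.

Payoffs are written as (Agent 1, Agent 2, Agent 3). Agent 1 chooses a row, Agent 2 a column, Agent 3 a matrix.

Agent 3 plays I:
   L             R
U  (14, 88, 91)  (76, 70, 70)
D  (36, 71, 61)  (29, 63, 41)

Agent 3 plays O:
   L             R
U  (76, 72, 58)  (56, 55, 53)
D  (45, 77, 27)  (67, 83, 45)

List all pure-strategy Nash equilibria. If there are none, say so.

(U, L, I): Agent 1 can switch to D (14 → 36). Not NE.
(U, L, O): Agent 3 can switch to I (58 → 91). Not NE.
(U, R, I): Agent 2 can switch to L (70 → 88). Not NE.
(U, R, O): Agent 1 can switch to D (56 → 67). Not NE.
(D, L, I): Agent 1 gets 36, best alternative 14; Agent 2 gets 71, best alternative 63; Agent 3 gets 61, best alternative 27. No profitable deviation — NE.
(D, L, O): Agent 1 can switch to U (45 → 76). Not NE.
(D, R, I): Agent 1 can switch to U (29 → 76). Not NE.
(D, R, O): Agent 1 gets 67, best alternative 56; Agent 2 gets 83, best alternative 77; Agent 3 gets 45, best alternative 41. No profitable deviation — NE.

Pure-strategy Nash equilibria: (D, L, I) and (D, R, O)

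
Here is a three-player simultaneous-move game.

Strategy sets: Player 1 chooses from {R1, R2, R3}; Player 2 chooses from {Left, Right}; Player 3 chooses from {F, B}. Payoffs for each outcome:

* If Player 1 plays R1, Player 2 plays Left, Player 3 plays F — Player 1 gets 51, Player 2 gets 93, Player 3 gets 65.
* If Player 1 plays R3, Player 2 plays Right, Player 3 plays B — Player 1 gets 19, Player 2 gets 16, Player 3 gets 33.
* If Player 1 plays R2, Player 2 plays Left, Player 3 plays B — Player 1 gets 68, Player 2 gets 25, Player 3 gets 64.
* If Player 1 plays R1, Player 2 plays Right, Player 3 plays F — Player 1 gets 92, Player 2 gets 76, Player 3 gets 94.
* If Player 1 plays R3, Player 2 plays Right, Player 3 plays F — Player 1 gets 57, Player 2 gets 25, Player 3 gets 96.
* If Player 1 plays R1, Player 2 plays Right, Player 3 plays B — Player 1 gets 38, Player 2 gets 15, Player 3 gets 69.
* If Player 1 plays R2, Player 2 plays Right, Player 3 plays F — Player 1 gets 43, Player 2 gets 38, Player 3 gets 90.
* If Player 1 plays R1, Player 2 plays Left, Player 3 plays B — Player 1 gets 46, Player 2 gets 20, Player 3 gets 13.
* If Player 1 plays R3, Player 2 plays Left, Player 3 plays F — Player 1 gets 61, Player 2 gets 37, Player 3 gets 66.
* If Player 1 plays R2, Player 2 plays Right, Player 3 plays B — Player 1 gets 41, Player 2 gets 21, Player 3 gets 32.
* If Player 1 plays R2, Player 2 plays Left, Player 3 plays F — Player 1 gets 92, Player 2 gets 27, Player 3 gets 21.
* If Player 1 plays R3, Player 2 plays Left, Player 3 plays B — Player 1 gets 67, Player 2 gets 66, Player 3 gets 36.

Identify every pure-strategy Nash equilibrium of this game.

(R2, Left, B)

Check each profile: it is a Nash equilibrium iff no player can strictly gain by switching unilaterally.
(R1, Left, F): Player 1 can switch to R2 (51 → 92). Not NE.
(R1, Left, B): Player 1 can switch to R2 (46 → 68). Not NE.
(R1, Right, F): Player 2 can switch to Left (76 → 93). Not NE.
(R1, Right, B): Player 1 can switch to R2 (38 → 41). Not NE.
(R2, Left, F): Player 2 can switch to Right (27 → 38). Not NE.
(R2, Left, B): Player 1 gets 68, best alternative 67; Player 2 gets 25, best alternative 21; Player 3 gets 64, best alternative 21. No profitable deviation — NE.
(R2, Right, F): Player 1 can switch to R1 (43 → 92). Not NE.
(R2, Right, B): Player 2 can switch to Left (21 → 25). Not NE.
(R3, Left, F): Player 1 can switch to R2 (61 → 92). Not NE.
(The remaining 3 profiles each have a profitable deviation by the same check.)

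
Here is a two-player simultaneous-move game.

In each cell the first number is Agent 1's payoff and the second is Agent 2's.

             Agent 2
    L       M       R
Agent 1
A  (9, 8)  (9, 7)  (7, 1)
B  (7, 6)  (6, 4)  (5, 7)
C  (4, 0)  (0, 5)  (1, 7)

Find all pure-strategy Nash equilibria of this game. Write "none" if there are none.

Pure NE: (A, L)

For each strategy profile, look for a profitable unilateral deviation.
(A, L): Agent 1 gets 9, best alternative 7; Agent 2 gets 8, best alternative 7. No profitable deviation — NE.
(A, M): Agent 2 can switch to L (7 → 8). Not NE.
(A, R): Agent 2 can switch to L (1 → 8). Not NE.
(B, L): Agent 1 can switch to A (7 → 9). Not NE.
(B, M): Agent 1 can switch to A (6 → 9). Not NE.
(B, R): Agent 1 can switch to A (5 → 7). Not NE.
(C, L): Agent 1 can switch to A (4 → 9). Not NE.
(C, M): Agent 1 can switch to A (0 → 9). Not NE.
(C, R): Agent 1 can switch to A (1 → 7). Not NE.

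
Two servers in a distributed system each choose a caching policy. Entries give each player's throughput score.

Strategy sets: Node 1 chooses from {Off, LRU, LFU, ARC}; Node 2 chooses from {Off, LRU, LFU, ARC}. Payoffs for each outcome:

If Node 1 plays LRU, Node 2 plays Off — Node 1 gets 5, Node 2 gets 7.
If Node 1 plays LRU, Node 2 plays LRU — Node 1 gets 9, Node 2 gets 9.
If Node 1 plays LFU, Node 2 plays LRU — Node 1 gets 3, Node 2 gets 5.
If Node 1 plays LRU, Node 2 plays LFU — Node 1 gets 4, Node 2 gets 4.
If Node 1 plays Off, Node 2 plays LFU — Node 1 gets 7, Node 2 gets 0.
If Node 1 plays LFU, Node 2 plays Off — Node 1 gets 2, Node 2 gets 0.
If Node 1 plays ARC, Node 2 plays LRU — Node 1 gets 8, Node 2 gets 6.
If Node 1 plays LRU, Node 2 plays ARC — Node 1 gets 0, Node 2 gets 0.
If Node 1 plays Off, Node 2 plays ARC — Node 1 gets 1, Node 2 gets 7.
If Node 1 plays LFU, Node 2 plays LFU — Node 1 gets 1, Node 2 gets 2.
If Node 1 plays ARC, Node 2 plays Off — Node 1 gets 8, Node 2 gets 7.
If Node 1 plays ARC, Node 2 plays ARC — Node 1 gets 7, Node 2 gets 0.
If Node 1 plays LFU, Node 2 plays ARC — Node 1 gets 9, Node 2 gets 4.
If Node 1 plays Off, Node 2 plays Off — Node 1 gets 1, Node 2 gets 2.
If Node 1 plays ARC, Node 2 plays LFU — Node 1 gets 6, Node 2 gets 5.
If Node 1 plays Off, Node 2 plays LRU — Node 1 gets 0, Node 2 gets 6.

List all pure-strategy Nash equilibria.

Node 1 against Off: payoffs 1, 5, 2, 8 → best response ARC.
Node 1 against LRU: payoffs 0, 9, 3, 8 → best response LRU.
Node 1 against LFU: payoffs 7, 4, 1, 6 → best response Off.
Node 1 against ARC: payoffs 1, 0, 9, 7 → best response LFU.
Node 2 against Off: payoffs 2, 6, 0, 7 → best response ARC.
Node 2 against LRU: payoffs 7, 9, 4, 0 → best response LRU.
Node 2 against LFU: payoffs 0, 5, 2, 4 → best response LRU.
Node 2 against ARC: payoffs 7, 6, 5, 0 → best response Off.
Mutual best responses: (LRU, LRU); (ARC, Off).

Pure-strategy Nash equilibria: (LRU, LRU), (ARC, Off)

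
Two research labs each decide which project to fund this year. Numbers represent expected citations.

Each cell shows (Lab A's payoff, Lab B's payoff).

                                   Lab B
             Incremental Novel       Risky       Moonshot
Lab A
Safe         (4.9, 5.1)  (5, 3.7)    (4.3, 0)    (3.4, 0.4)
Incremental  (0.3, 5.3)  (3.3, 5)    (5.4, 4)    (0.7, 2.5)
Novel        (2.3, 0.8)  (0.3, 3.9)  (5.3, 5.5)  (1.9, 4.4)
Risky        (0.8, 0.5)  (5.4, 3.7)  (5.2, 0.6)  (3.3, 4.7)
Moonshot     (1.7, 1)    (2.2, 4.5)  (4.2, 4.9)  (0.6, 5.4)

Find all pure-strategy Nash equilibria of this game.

The unique pure-strategy Nash equilibrium is (Safe, Incremental).

(Safe, Incremental): Lab A gets 4.9, best alternative 2.3; Lab B gets 5.1, best alternative 3.7. No profitable deviation — NE.
(Safe, Novel): Lab A can switch to Risky (5 → 5.4). Not NE.
(Safe, Risky): Lab A can switch to Incremental (4.3 → 5.4). Not NE.
(Safe, Moonshot): Lab B can switch to Incremental (0.4 → 5.1). Not NE.
(Incremental, Incremental): Lab A can switch to Safe (0.3 → 4.9). Not NE.
(Incremental, Novel): Lab A can switch to Safe (3.3 → 5). Not NE.
(Incremental, Risky): Lab B can switch to Incremental (4 → 5.3). Not NE.
(The remaining 13 profiles each have a profitable deviation by the same check.)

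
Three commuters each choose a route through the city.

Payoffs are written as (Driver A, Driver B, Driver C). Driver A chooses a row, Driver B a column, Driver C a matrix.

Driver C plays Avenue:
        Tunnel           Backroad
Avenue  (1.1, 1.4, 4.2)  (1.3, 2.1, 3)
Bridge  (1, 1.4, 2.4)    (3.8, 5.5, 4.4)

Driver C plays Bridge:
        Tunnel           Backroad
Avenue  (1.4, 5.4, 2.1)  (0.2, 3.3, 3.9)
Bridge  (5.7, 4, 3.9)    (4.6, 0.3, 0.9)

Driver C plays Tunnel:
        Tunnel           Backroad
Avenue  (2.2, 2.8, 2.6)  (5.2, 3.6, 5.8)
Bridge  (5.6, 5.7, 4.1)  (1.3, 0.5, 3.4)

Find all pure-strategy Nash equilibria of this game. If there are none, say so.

The pure Nash equilibria are (Avenue, Backroad, Tunnel); (Bridge, Tunnel, Tunnel); (Bridge, Backroad, Avenue).

(Avenue, Tunnel, Avenue): Driver B can switch to Backroad (1.4 → 2.1). Not NE.
(Avenue, Tunnel, Bridge): Driver A can switch to Bridge (1.4 → 5.7). Not NE.
(Avenue, Tunnel, Tunnel): Driver A can switch to Bridge (2.2 → 5.6). Not NE.
(Avenue, Backroad, Avenue): Driver A can switch to Bridge (1.3 → 3.8). Not NE.
(Avenue, Backroad, Bridge): Driver A can switch to Bridge (0.2 → 4.6). Not NE.
(Avenue, Backroad, Tunnel): Driver A gets 5.2, best alternative 1.3; Driver B gets 3.6, best alternative 2.8; Driver C gets 5.8, best alternative 3.9. No profitable deviation — NE.
(Bridge, Tunnel, Avenue): Driver A can switch to Avenue (1 → 1.1). Not NE.
(Bridge, Tunnel, Bridge): Driver C can switch to Tunnel (3.9 → 4.1). Not NE.
(Bridge, Tunnel, Tunnel): Driver A gets 5.6, best alternative 2.2; Driver B gets 5.7, best alternative 0.5; Driver C gets 4.1, best alternative 3.9. No profitable deviation — NE.
(Bridge, Backroad, Avenue): Driver A gets 3.8, best alternative 1.3; Driver B gets 5.5, best alternative 1.4; Driver C gets 4.4, best alternative 3.4. No profitable deviation — NE.
(Bridge, Backroad, Bridge): Driver B can switch to Tunnel (0.3 → 4). Not NE.
(Bridge, Backroad, Tunnel): Driver A can switch to Avenue (1.3 → 5.2). Not NE.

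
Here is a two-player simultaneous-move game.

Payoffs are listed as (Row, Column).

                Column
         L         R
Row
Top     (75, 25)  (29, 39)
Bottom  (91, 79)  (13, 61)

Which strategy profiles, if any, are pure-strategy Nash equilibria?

Mark each player's best response to every combination of opponents' strategies; a profile where every player is best-responding is a pure Nash equilibrium.
Row against L: payoffs 75, 91 → best response Bottom.
Row against R: payoffs 29, 13 → best response Top.
Column against Top: payoffs 25, 39 → best response R.
Column against Bottom: payoffs 79, 61 → best response L.
Mutual best responses: (Top, R); (Bottom, L).

Pure-strategy Nash equilibria: (Top, R); (Bottom, L)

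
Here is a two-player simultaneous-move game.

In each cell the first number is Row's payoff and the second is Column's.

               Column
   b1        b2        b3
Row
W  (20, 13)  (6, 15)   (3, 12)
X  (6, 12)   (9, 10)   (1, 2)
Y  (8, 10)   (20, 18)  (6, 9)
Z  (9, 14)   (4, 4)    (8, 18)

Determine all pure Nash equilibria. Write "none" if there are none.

(Y, b2) and (Z, b3)

Row against b1: payoffs 20, 6, 8, 9 → best response W.
Row against b2: payoffs 6, 9, 20, 4 → best response Y.
Row against b3: payoffs 3, 1, 6, 8 → best response Z.
Column against W: payoffs 13, 15, 12 → best response b2.
Column against X: payoffs 12, 10, 2 → best response b1.
Column against Y: payoffs 10, 18, 9 → best response b2.
Column against Z: payoffs 14, 4, 18 → best response b3.
Mutual best responses: (Y, b2); (Z, b3).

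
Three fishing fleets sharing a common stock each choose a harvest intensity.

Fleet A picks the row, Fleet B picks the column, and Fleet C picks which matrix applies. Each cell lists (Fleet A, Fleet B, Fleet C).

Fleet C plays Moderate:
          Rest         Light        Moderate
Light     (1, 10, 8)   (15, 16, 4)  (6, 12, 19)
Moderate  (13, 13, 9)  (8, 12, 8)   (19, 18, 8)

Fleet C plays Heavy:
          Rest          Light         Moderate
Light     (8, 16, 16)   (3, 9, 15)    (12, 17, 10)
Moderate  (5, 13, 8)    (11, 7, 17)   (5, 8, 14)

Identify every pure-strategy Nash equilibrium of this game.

Mark each player's best response to every combination of opponents' strategies; a profile where every player is best-responding is a pure Nash equilibrium.
Fleet A against (Rest, Moderate): payoffs 1, 13 → best response Moderate.
Fleet A against (Rest, Heavy): payoffs 8, 5 → best response Light.
Fleet A against (Light, Moderate): payoffs 15, 8 → best response Light.
Fleet A against (Light, Heavy): payoffs 3, 11 → best response Moderate.
Fleet A against (Moderate, Moderate): payoffs 6, 19 → best response Moderate.
Fleet A against (Moderate, Heavy): payoffs 12, 5 → best response Light.
Fleet B against (Light, Moderate): payoffs 10, 16, 12 → best response Light.
Fleet B against (Light, Heavy): payoffs 16, 9, 17 → best response Moderate.
Fleet B against (Moderate, Moderate): payoffs 13, 12, 18 → best response Moderate.
Fleet B against (Moderate, Heavy): payoffs 13, 7, 8 → best response Rest.
Fleet C against (Light, Rest): payoffs 8, 16 → best response Heavy.
Fleet C against (Light, Light): payoffs 4, 15 → best response Heavy.
Fleet C against (Light, Moderate): payoffs 19, 10 → best response Moderate.
Fleet C against (Moderate, Rest): payoffs 9, 8 → best response Moderate.
Fleet C against (Moderate, Light): payoffs 8, 17 → best response Heavy.
Fleet C against (Moderate, Moderate): payoffs 8, 14 → best response Heavy.
No profile is a mutual best response for all players.

No pure-strategy Nash equilibrium.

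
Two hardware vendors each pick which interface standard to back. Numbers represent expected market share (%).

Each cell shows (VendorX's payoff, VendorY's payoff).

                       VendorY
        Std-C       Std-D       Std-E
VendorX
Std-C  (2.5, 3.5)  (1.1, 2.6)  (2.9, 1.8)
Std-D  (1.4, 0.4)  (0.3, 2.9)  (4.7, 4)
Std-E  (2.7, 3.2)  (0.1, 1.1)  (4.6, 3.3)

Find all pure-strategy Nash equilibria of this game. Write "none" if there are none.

For each strategy profile, look for a profitable unilateral deviation.
(Std-C, Std-C): VendorX can switch to Std-E (2.5 → 2.7). Not NE.
(Std-C, Std-D): VendorY can switch to Std-C (2.6 → 3.5). Not NE.
(Std-C, Std-E): VendorX can switch to Std-D (2.9 → 4.7). Not NE.
(Std-D, Std-C): VendorX can switch to Std-C (1.4 → 2.5). Not NE.
(Std-D, Std-D): VendorX can switch to Std-C (0.3 → 1.1). Not NE.
(Std-D, Std-E): VendorX gets 4.7, best alternative 4.6; VendorY gets 4, best alternative 2.9. No profitable deviation — NE.
(Std-E, Std-C): VendorY can switch to Std-E (3.2 → 3.3). Not NE.
(Std-E, Std-D): VendorX can switch to Std-C (0.1 → 1.1). Not NE.
(Std-E, Std-E): VendorX can switch to Std-D (4.6 → 4.7). Not NE.

The unique pure-strategy Nash equilibrium is (Std-D, Std-E).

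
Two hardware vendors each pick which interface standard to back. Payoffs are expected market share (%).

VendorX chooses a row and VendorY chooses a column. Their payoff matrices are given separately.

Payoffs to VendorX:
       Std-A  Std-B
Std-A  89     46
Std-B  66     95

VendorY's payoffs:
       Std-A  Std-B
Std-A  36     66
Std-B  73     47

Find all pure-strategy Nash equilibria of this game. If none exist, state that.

(Std-A, Std-A): VendorY can switch to Std-B (36 → 66). Not NE.
(Std-A, Std-B): VendorX can switch to Std-B (46 → 95). Not NE.
(Std-B, Std-A): VendorX can switch to Std-A (66 → 89). Not NE.
(Std-B, Std-B): VendorY can switch to Std-A (47 → 73). Not NE.

No pure-strategy Nash equilibrium.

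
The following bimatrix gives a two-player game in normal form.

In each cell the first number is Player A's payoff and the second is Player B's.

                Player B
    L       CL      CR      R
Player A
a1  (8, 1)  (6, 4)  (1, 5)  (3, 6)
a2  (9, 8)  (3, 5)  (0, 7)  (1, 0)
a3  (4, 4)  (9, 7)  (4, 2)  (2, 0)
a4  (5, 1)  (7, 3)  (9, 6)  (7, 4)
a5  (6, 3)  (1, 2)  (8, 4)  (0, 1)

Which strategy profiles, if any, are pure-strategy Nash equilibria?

Player A against L: payoffs 8, 9, 4, 5, 6 → best response a2.
Player A against CL: payoffs 6, 3, 9, 7, 1 → best response a3.
Player A against CR: payoffs 1, 0, 4, 9, 8 → best response a4.
Player A against R: payoffs 3, 1, 2, 7, 0 → best response a4.
Player B against a1: payoffs 1, 4, 5, 6 → best response R.
Player B against a2: payoffs 8, 5, 7, 0 → best response L.
Player B against a3: payoffs 4, 7, 2, 0 → best response CL.
Player B against a4: payoffs 1, 3, 6, 4 → best response CR.
Player B against a5: payoffs 3, 2, 4, 1 → best response CR.
Mutual best responses: (a2, L); (a3, CL); (a4, CR).

Pure-strategy Nash equilibria: (a2, L), (a3, CL), (a4, CR)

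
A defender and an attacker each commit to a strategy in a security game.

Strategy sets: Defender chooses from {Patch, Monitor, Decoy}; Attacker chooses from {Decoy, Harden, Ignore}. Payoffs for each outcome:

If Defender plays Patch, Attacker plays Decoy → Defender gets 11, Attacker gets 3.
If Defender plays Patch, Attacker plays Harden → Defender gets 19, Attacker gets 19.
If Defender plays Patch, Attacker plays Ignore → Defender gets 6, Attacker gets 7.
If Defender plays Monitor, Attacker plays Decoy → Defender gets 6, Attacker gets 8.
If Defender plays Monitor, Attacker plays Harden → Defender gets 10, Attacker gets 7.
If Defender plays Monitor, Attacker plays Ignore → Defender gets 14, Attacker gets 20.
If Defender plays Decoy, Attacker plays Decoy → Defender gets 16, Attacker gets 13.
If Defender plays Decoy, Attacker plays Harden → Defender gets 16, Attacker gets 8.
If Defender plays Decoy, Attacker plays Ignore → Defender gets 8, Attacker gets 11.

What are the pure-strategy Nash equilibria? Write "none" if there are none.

(Patch, Harden); (Monitor, Ignore); (Decoy, Decoy)

Mark each player's best response to every combination of opponents' strategies; a profile where every player is best-responding is a pure Nash equilibrium.
Defender against Decoy: payoffs 11, 6, 16 → best response Decoy.
Defender against Harden: payoffs 19, 10, 16 → best response Patch.
Defender against Ignore: payoffs 6, 14, 8 → best response Monitor.
Attacker against Patch: payoffs 3, 19, 7 → best response Harden.
Attacker against Monitor: payoffs 8, 7, 20 → best response Ignore.
Attacker against Decoy: payoffs 13, 8, 11 → best response Decoy.
Mutual best responses: (Patch, Harden); (Monitor, Ignore); (Decoy, Decoy).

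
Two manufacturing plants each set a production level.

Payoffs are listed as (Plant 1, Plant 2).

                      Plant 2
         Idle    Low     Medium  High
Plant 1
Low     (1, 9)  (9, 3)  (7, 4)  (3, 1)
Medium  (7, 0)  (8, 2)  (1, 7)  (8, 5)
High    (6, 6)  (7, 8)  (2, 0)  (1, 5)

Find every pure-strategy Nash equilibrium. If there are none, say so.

This game has no pure Nash equilibrium.

Mark each player's best response to every combination of opponents' strategies; a profile where every player is best-responding is a pure Nash equilibrium.
Plant 1 against Idle: payoffs 1, 7, 6 → best response Medium.
Plant 1 against Low: payoffs 9, 8, 7 → best response Low.
Plant 1 against Medium: payoffs 7, 1, 2 → best response Low.
Plant 1 against High: payoffs 3, 8, 1 → best response Medium.
Plant 2 against Low: payoffs 9, 3, 4, 1 → best response Idle.
Plant 2 against Medium: payoffs 0, 2, 7, 5 → best response Medium.
Plant 2 against High: payoffs 6, 8, 0, 5 → best response Low.
No profile is a mutual best response for all players.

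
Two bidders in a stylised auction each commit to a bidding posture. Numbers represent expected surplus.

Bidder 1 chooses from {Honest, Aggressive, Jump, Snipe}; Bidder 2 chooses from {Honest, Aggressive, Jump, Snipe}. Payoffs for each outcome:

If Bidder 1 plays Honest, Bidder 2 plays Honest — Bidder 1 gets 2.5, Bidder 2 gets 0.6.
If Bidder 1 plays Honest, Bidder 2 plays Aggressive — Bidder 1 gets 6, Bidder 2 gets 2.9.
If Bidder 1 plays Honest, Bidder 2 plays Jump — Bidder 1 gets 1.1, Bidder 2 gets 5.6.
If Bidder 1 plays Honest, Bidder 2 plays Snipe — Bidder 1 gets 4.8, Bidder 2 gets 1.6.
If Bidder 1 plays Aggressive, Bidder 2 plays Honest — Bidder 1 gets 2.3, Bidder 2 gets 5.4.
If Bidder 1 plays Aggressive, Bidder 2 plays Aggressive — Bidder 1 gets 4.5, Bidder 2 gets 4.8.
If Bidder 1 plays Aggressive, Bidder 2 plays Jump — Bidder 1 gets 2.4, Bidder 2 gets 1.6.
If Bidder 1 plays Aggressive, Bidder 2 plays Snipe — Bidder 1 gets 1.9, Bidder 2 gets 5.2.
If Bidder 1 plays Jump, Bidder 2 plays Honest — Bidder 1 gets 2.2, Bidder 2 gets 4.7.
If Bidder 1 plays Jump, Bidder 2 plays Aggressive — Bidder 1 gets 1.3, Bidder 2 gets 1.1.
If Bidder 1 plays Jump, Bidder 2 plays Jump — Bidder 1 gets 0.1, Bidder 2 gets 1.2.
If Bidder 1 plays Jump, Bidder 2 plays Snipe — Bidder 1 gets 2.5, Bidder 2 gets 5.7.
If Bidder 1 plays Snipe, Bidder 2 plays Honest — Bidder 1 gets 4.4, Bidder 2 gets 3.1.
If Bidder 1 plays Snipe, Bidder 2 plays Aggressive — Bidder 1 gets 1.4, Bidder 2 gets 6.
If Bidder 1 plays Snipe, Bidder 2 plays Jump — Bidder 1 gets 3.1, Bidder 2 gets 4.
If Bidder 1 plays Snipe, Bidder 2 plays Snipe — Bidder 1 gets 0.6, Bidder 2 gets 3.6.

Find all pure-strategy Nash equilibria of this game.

Bidder 1 against Honest: payoffs 2.5, 2.3, 2.2, 4.4 → best response Snipe.
Bidder 1 against Aggressive: payoffs 6, 4.5, 1.3, 1.4 → best response Honest.
Bidder 1 against Jump: payoffs 1.1, 2.4, 0.1, 3.1 → best response Snipe.
Bidder 1 against Snipe: payoffs 4.8, 1.9, 2.5, 0.6 → best response Honest.
Bidder 2 against Honest: payoffs 0.6, 2.9, 5.6, 1.6 → best response Jump.
Bidder 2 against Aggressive: payoffs 5.4, 4.8, 1.6, 5.2 → best response Honest.
Bidder 2 against Jump: payoffs 4.7, 1.1, 1.2, 5.7 → best response Snipe.
Bidder 2 against Snipe: payoffs 3.1, 6, 4, 3.6 → best response Aggressive.
No profile is a mutual best response for all players.

This game has no pure Nash equilibrium.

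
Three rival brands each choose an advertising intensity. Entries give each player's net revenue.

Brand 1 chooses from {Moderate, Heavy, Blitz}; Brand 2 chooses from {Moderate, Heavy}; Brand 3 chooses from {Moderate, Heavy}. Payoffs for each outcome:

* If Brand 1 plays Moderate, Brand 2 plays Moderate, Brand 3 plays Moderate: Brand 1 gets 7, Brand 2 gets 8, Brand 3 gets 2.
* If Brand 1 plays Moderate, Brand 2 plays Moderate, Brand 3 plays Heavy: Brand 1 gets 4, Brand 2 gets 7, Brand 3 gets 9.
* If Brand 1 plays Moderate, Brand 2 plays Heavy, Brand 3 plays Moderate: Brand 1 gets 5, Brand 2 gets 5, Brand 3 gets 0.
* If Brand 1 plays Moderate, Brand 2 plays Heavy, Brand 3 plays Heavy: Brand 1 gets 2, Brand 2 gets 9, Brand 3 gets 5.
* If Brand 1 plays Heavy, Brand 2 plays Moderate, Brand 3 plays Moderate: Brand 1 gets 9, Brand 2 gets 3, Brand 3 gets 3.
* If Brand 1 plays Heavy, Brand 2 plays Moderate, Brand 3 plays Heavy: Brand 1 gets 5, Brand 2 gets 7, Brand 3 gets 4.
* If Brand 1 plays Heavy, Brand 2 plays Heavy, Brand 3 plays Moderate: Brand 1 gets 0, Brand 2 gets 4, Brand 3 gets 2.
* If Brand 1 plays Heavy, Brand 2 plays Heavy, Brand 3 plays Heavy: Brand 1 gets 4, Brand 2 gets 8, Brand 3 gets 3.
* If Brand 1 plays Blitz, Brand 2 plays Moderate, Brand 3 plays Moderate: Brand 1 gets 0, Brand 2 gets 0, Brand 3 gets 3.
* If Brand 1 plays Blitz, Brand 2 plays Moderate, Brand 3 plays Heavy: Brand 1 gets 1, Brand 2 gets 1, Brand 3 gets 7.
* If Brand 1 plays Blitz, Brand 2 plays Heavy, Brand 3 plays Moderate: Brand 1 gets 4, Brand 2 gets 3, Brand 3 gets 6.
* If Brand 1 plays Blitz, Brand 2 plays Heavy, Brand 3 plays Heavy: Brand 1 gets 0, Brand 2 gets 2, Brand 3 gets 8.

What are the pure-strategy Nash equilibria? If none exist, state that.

The unique pure-strategy Nash equilibrium is (Heavy, Heavy, Heavy).

For each player, find the best response to each opponent profile; mutual best responses are the pure NE.
Brand 1 against (Moderate, Moderate): payoffs 7, 9, 0 → best response Heavy.
Brand 1 against (Moderate, Heavy): payoffs 4, 5, 1 → best response Heavy.
Brand 1 against (Heavy, Moderate): payoffs 5, 0, 4 → best response Moderate.
Brand 1 against (Heavy, Heavy): payoffs 2, 4, 0 → best response Heavy.
Brand 2 against (Moderate, Moderate): payoffs 8, 5 → best response Moderate.
Brand 2 against (Moderate, Heavy): payoffs 7, 9 → best response Heavy.
Brand 2 against (Heavy, Moderate): payoffs 3, 4 → best response Heavy.
Brand 2 against (Heavy, Heavy): payoffs 7, 8 → best response Heavy.
Brand 2 against (Blitz, Moderate): payoffs 0, 3 → best response Heavy.
Brand 2 against (Blitz, Heavy): payoffs 1, 2 → best response Heavy.
Brand 3 against (Moderate, Moderate): payoffs 2, 9 → best response Heavy.
Brand 3 against (Moderate, Heavy): payoffs 0, 5 → best response Heavy.
Brand 3 against (Heavy, Moderate): payoffs 3, 4 → best response Heavy.
Brand 3 against (Heavy, Heavy): payoffs 2, 3 → best response Heavy.
Brand 3 against (Blitz, Moderate): payoffs 3, 7 → best response Heavy.
Brand 3 against (Blitz, Heavy): payoffs 6, 8 → best response Heavy.
Mutual best responses: (Heavy, Heavy, Heavy).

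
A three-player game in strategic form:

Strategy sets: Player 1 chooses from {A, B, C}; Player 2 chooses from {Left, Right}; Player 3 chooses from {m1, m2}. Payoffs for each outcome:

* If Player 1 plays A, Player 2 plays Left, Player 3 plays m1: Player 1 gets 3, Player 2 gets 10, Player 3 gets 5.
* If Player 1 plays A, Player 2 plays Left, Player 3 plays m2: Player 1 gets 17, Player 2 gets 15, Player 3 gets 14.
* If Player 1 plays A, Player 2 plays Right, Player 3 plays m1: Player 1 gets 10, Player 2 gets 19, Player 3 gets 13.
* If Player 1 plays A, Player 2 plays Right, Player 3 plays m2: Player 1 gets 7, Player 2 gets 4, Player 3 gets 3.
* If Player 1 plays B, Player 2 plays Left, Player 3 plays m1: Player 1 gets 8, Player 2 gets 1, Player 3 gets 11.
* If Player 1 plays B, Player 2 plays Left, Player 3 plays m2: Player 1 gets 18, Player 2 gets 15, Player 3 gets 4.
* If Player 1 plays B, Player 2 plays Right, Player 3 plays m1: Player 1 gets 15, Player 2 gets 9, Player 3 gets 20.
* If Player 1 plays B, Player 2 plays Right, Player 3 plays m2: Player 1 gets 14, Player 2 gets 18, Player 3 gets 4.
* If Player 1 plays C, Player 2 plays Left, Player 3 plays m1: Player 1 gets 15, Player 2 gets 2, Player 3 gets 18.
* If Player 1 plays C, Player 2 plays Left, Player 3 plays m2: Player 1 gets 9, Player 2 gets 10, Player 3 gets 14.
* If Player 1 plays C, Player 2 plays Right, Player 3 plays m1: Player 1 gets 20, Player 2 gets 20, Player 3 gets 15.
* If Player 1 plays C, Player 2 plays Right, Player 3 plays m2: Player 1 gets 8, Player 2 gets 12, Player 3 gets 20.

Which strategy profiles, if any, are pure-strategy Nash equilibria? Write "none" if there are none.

Mark each player's best response to every combination of opponents' strategies; a profile where every player is best-responding is a pure Nash equilibrium.
Player 1 against (Left, m1): payoffs 3, 8, 15 → best response C.
Player 1 against (Left, m2): payoffs 17, 18, 9 → best response B.
Player 1 against (Right, m1): payoffs 10, 15, 20 → best response C.
Player 1 against (Right, m2): payoffs 7, 14, 8 → best response B.
Player 2 against (A, m1): payoffs 10, 19 → best response Right.
Player 2 against (A, m2): payoffs 15, 4 → best response Left.
Player 2 against (B, m1): payoffs 1, 9 → best response Right.
Player 2 against (B, m2): payoffs 15, 18 → best response Right.
Player 2 against (C, m1): payoffs 2, 20 → best response Right.
Player 2 against (C, m2): payoffs 10, 12 → best response Right.
Player 3 against (A, Left): payoffs 5, 14 → best response m2.
Player 3 against (A, Right): payoffs 13, 3 → best response m1.
Player 3 against (B, Left): payoffs 11, 4 → best response m1.
Player 3 against (B, Right): payoffs 20, 4 → best response m1.
Player 3 against (C, Left): payoffs 18, 14 → best response m1.
Player 3 against (C, Right): payoffs 15, 20 → best response m2.
No profile is a mutual best response for all players.

This game has no pure Nash equilibrium.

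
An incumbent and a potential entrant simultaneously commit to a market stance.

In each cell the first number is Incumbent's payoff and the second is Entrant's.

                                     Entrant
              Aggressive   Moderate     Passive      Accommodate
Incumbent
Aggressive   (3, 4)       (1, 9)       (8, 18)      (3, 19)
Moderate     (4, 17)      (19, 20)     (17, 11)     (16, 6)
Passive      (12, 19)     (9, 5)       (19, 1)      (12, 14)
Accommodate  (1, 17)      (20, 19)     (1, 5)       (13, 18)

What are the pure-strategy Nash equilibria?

Incumbent against Aggressive: payoffs 3, 4, 12, 1 → best response Passive.
Incumbent against Moderate: payoffs 1, 19, 9, 20 → best response Accommodate.
Incumbent against Passive: payoffs 8, 17, 19, 1 → best response Passive.
Incumbent against Accommodate: payoffs 3, 16, 12, 13 → best response Moderate.
Entrant against Aggressive: payoffs 4, 9, 18, 19 → best response Accommodate.
Entrant against Moderate: payoffs 17, 20, 11, 6 → best response Moderate.
Entrant against Passive: payoffs 19, 5, 1, 14 → best response Aggressive.
Entrant against Accommodate: payoffs 17, 19, 5, 18 → best response Moderate.
Mutual best responses: (Passive, Aggressive); (Accommodate, Moderate).

Pure-strategy Nash equilibria: (Passive, Aggressive), (Accommodate, Moderate)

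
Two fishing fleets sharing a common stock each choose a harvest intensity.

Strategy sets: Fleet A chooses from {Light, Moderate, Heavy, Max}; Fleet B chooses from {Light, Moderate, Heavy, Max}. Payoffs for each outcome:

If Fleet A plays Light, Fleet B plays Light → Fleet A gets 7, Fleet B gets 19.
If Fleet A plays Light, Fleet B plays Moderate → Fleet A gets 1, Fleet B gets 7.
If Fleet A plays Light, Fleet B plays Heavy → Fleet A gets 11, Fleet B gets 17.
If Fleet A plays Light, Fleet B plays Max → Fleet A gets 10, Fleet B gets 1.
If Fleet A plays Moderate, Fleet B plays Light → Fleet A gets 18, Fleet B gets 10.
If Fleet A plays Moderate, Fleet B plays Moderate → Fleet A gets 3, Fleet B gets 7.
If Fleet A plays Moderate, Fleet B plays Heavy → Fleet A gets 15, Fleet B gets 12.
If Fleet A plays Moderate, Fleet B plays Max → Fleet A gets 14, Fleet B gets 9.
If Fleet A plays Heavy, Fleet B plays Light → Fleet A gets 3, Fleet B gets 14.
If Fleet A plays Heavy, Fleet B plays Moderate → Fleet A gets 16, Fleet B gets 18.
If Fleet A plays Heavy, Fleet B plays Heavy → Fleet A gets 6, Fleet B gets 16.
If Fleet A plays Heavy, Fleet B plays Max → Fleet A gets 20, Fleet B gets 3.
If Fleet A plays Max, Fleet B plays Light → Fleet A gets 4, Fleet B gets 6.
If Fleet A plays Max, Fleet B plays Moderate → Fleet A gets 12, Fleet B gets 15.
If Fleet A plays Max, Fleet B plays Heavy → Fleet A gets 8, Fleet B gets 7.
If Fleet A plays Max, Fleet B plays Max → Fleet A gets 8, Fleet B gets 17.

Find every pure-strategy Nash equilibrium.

Pure-strategy Nash equilibria: (Moderate, Heavy), (Heavy, Moderate)

For each player, find the best response to each opponent profile; mutual best responses are the pure NE.
Fleet A against Light: payoffs 7, 18, 3, 4 → best response Moderate.
Fleet A against Moderate: payoffs 1, 3, 16, 12 → best response Heavy.
Fleet A against Heavy: payoffs 11, 15, 6, 8 → best response Moderate.
Fleet A against Max: payoffs 10, 14, 20, 8 → best response Heavy.
Fleet B against Light: payoffs 19, 7, 17, 1 → best response Light.
Fleet B against Moderate: payoffs 10, 7, 12, 9 → best response Heavy.
Fleet B against Heavy: payoffs 14, 18, 16, 3 → best response Moderate.
Fleet B against Max: payoffs 6, 15, 7, 17 → best response Max.
Mutual best responses: (Moderate, Heavy); (Heavy, Moderate).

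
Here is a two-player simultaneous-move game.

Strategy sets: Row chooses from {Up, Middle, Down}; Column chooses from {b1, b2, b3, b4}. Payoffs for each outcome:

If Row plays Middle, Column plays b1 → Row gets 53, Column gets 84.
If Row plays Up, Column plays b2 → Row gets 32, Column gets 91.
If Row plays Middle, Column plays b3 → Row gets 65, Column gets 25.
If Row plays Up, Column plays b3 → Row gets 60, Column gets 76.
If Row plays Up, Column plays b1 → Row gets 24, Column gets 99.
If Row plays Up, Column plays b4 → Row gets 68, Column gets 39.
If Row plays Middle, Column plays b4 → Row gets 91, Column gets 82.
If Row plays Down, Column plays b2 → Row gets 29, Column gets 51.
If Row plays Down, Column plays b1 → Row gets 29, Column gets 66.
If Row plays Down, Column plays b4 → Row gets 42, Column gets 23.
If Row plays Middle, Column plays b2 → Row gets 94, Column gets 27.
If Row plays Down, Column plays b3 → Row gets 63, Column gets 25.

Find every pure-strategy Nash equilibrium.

(Up, b1): Row can switch to Middle (24 → 53). Not NE.
(Up, b2): Row can switch to Middle (32 → 94). Not NE.
(Up, b3): Row can switch to Middle (60 → 65). Not NE.
(Up, b4): Row can switch to Middle (68 → 91). Not NE.
(Middle, b1): Row gets 53, best alternative 29; Column gets 84, best alternative 82. No profitable deviation — NE.
(Middle, b2): Column can switch to b1 (27 → 84). Not NE.
(Middle, b3): Column can switch to b1 (25 → 84). Not NE.
(The remaining 5 profiles each have a profitable deviation by the same check.)

(Middle, b1)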